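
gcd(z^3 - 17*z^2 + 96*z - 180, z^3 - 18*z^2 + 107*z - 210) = z^2 - 11*z + 30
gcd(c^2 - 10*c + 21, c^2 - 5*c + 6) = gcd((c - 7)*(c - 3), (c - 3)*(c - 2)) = c - 3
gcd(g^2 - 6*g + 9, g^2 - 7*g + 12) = g - 3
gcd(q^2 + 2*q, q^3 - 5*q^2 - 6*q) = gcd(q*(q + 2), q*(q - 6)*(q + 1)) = q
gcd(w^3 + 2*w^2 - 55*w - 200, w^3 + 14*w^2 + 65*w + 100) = w^2 + 10*w + 25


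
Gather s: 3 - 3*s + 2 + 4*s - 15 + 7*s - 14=8*s - 24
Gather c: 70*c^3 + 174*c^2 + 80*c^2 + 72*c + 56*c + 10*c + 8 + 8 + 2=70*c^3 + 254*c^2 + 138*c + 18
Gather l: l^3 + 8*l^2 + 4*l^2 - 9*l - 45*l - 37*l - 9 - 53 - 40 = l^3 + 12*l^2 - 91*l - 102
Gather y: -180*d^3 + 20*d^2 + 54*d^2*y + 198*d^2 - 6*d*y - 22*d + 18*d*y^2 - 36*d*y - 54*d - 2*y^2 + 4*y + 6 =-180*d^3 + 218*d^2 - 76*d + y^2*(18*d - 2) + y*(54*d^2 - 42*d + 4) + 6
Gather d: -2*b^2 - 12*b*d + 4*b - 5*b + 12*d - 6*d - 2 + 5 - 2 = -2*b^2 - b + d*(6 - 12*b) + 1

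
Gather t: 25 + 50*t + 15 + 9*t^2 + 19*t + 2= 9*t^2 + 69*t + 42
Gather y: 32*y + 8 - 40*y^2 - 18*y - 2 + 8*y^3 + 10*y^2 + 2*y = 8*y^3 - 30*y^2 + 16*y + 6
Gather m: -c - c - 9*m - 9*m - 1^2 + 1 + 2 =-2*c - 18*m + 2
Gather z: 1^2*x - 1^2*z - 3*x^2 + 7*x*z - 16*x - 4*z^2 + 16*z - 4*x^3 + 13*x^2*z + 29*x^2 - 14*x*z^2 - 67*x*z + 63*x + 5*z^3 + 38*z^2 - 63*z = -4*x^3 + 26*x^2 + 48*x + 5*z^3 + z^2*(34 - 14*x) + z*(13*x^2 - 60*x - 48)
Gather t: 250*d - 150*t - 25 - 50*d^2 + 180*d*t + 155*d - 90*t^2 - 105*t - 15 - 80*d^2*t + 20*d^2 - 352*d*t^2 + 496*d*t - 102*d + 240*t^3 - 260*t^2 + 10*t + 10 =-30*d^2 + 303*d + 240*t^3 + t^2*(-352*d - 350) + t*(-80*d^2 + 676*d - 245) - 30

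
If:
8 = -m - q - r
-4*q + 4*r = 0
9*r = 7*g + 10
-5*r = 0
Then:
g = -10/7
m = -8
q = 0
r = 0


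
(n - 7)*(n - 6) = n^2 - 13*n + 42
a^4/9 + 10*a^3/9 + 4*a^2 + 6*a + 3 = (a/3 + 1)^2*(a + 1)*(a + 3)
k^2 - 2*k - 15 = (k - 5)*(k + 3)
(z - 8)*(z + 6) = z^2 - 2*z - 48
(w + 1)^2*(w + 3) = w^3 + 5*w^2 + 7*w + 3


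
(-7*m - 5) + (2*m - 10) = -5*m - 15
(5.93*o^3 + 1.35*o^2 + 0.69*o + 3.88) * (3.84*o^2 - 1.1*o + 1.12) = 22.7712*o^5 - 1.339*o^4 + 7.8062*o^3 + 15.6522*o^2 - 3.4952*o + 4.3456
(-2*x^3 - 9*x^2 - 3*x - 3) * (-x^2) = 2*x^5 + 9*x^4 + 3*x^3 + 3*x^2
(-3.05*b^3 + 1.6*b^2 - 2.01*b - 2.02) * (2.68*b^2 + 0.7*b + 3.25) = -8.174*b^5 + 2.153*b^4 - 14.1793*b^3 - 1.6206*b^2 - 7.9465*b - 6.565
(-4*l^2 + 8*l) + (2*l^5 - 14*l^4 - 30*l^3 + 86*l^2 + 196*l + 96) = 2*l^5 - 14*l^4 - 30*l^3 + 82*l^2 + 204*l + 96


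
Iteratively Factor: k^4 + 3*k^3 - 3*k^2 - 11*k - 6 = (k + 1)*(k^3 + 2*k^2 - 5*k - 6) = (k + 1)^2*(k^2 + k - 6) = (k + 1)^2*(k + 3)*(k - 2)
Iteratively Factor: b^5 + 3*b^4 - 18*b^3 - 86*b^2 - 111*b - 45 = (b + 1)*(b^4 + 2*b^3 - 20*b^2 - 66*b - 45) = (b - 5)*(b + 1)*(b^3 + 7*b^2 + 15*b + 9) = (b - 5)*(b + 1)^2*(b^2 + 6*b + 9) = (b - 5)*(b + 1)^2*(b + 3)*(b + 3)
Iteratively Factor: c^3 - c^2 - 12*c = (c + 3)*(c^2 - 4*c) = (c - 4)*(c + 3)*(c)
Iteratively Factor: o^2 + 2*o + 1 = (o + 1)*(o + 1)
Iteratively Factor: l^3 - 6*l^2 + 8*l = (l - 4)*(l^2 - 2*l) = l*(l - 4)*(l - 2)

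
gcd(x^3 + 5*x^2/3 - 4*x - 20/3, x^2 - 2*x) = x - 2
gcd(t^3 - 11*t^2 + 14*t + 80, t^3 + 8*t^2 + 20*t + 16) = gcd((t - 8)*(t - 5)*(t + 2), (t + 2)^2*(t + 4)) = t + 2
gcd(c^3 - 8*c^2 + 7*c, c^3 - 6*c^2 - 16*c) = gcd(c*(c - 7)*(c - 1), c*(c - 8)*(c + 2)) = c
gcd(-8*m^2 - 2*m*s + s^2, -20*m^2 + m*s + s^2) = -4*m + s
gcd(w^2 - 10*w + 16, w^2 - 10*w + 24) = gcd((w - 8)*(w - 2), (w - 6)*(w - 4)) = 1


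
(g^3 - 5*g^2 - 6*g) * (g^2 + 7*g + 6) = g^5 + 2*g^4 - 35*g^3 - 72*g^2 - 36*g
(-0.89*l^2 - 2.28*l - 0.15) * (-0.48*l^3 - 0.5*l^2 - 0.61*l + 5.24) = 0.4272*l^5 + 1.5394*l^4 + 1.7549*l^3 - 3.1978*l^2 - 11.8557*l - 0.786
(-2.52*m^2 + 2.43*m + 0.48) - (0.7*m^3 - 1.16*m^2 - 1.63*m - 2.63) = -0.7*m^3 - 1.36*m^2 + 4.06*m + 3.11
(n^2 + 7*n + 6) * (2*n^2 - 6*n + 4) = 2*n^4 + 8*n^3 - 26*n^2 - 8*n + 24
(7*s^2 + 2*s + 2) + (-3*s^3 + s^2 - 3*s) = -3*s^3 + 8*s^2 - s + 2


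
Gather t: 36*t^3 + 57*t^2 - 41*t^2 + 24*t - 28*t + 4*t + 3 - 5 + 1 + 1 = 36*t^3 + 16*t^2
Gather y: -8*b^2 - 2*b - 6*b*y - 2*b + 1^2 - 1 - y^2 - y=-8*b^2 - 4*b - y^2 + y*(-6*b - 1)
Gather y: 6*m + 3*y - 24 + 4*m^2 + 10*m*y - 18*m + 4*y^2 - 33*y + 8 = 4*m^2 - 12*m + 4*y^2 + y*(10*m - 30) - 16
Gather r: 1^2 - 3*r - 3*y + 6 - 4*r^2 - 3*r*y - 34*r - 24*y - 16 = -4*r^2 + r*(-3*y - 37) - 27*y - 9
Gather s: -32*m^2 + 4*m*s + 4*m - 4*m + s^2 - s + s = -32*m^2 + 4*m*s + s^2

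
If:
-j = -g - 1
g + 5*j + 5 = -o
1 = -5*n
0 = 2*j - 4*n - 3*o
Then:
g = -41/25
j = -16/25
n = -1/5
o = -4/25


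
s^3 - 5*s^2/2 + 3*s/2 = s*(s - 3/2)*(s - 1)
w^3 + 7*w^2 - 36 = (w - 2)*(w + 3)*(w + 6)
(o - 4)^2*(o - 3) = o^3 - 11*o^2 + 40*o - 48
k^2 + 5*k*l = k*(k + 5*l)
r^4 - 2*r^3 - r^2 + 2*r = r*(r - 2)*(r - 1)*(r + 1)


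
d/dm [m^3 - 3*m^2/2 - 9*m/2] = 3*m^2 - 3*m - 9/2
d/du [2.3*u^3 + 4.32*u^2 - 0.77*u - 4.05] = 6.9*u^2 + 8.64*u - 0.77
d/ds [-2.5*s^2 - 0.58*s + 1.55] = -5.0*s - 0.58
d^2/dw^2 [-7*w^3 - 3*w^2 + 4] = -42*w - 6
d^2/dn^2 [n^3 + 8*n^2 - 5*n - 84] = 6*n + 16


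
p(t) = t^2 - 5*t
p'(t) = 2*t - 5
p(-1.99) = 13.91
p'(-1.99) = -8.98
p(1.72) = -5.64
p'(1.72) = -1.56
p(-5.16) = 52.43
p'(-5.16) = -15.32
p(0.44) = -2.01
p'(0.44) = -4.12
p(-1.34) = 8.50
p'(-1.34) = -7.68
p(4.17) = -3.46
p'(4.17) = 3.34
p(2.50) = -6.25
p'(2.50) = 0.00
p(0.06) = -0.30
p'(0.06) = -4.88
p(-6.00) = 66.00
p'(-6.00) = -17.00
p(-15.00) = 300.00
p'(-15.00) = -35.00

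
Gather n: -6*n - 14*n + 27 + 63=90 - 20*n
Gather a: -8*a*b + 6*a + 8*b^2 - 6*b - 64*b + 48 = a*(6 - 8*b) + 8*b^2 - 70*b + 48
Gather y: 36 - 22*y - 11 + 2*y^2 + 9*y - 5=2*y^2 - 13*y + 20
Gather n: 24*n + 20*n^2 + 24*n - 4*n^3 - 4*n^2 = -4*n^3 + 16*n^2 + 48*n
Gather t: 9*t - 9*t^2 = -9*t^2 + 9*t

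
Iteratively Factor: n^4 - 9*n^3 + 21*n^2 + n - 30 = (n + 1)*(n^3 - 10*n^2 + 31*n - 30) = (n - 2)*(n + 1)*(n^2 - 8*n + 15) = (n - 3)*(n - 2)*(n + 1)*(n - 5)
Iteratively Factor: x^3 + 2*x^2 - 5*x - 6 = (x + 1)*(x^2 + x - 6) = (x - 2)*(x + 1)*(x + 3)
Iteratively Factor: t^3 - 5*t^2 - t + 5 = (t - 5)*(t^2 - 1) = (t - 5)*(t - 1)*(t + 1)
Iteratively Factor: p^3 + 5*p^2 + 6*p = (p)*(p^2 + 5*p + 6) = p*(p + 2)*(p + 3)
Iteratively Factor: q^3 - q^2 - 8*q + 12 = (q + 3)*(q^2 - 4*q + 4) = (q - 2)*(q + 3)*(q - 2)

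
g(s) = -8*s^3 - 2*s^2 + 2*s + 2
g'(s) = -24*s^2 - 4*s + 2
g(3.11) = -251.77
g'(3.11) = -242.57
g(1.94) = -60.06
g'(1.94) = -96.09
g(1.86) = -52.68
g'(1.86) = -88.47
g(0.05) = 2.09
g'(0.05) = 1.74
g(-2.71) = 141.11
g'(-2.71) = -163.42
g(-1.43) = 18.44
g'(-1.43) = -41.36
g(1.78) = -45.89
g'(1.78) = -81.16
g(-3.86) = 424.58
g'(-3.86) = -340.15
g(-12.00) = 13514.00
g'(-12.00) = -3406.00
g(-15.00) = 26522.00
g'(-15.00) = -5338.00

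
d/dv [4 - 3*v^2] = -6*v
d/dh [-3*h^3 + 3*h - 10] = 3 - 9*h^2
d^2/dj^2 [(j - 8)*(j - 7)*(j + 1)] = 6*j - 28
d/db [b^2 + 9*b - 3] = 2*b + 9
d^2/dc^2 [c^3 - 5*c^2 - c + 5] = 6*c - 10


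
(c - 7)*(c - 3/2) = c^2 - 17*c/2 + 21/2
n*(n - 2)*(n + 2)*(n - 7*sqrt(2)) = n^4 - 7*sqrt(2)*n^3 - 4*n^2 + 28*sqrt(2)*n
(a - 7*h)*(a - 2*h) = a^2 - 9*a*h + 14*h^2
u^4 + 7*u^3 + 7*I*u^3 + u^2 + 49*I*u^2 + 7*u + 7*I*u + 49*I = (u + 7)*(u - I)*(u + I)*(u + 7*I)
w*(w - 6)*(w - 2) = w^3 - 8*w^2 + 12*w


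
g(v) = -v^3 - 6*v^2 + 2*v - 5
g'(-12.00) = -286.00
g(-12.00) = 835.00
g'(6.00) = -178.00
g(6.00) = -425.00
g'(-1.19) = 12.03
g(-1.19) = -14.19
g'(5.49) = -154.30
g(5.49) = -340.33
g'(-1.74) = 13.80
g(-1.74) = -21.38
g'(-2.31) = 13.71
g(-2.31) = -29.31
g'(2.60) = -49.48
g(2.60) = -57.94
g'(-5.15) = -15.77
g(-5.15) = -37.84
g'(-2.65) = 12.73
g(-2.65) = -33.83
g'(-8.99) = -132.58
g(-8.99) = 218.67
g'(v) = -3*v^2 - 12*v + 2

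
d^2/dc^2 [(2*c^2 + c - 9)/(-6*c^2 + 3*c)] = 2*(-8*c^3 + 108*c^2 - 54*c + 9)/(3*c^3*(8*c^3 - 12*c^2 + 6*c - 1))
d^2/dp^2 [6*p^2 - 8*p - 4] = 12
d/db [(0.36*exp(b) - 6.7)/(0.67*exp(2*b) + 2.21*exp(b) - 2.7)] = (-0.2412*exp(2*b) + 8.978*exp(b) + 13.835)*exp(b)/(0.4489*exp(4*b) + 2.9614*exp(3*b) + 1.2661*exp(2*b) - 11.934*exp(b) + 7.29)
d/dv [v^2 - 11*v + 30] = 2*v - 11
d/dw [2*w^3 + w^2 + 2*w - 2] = 6*w^2 + 2*w + 2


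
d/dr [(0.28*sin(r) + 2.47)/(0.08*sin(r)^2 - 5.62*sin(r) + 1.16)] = (-0.0224*sin(r)^2 - 0.3952*sin(r) + 14.2062)*cos(r)/(0.0064*sin(r)^4 - 0.8992*sin(r)^3 + 31.77*sin(r)^2 - 13.0384*sin(r) + 1.3456)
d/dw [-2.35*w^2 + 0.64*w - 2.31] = 0.64 - 4.7*w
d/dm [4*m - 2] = 4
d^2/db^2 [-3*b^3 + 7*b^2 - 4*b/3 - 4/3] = 14 - 18*b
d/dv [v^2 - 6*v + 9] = 2*v - 6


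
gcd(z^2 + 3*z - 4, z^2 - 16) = z + 4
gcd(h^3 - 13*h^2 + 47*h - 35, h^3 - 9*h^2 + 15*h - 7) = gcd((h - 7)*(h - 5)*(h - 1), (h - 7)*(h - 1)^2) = h^2 - 8*h + 7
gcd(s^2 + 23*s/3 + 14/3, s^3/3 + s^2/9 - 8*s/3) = 1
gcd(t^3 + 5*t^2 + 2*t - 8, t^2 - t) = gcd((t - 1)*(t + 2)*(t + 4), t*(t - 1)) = t - 1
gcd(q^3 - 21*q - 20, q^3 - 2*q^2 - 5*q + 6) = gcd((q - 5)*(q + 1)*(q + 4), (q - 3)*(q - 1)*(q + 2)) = 1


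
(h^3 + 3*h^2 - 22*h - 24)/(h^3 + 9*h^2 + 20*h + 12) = (h - 4)/(h + 2)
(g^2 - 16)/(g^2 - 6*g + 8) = (g + 4)/(g - 2)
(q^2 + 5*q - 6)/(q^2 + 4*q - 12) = (q - 1)/(q - 2)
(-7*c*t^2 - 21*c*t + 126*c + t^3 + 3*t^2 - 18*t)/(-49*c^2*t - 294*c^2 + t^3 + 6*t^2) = (t - 3)/(7*c + t)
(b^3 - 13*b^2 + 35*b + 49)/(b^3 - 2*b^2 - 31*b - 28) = (b - 7)/(b + 4)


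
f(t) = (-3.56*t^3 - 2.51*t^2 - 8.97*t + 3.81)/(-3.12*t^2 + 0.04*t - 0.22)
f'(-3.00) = 0.75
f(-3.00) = -3.67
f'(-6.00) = 1.05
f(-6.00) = -6.53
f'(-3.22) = 0.80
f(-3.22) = -3.84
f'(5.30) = 1.06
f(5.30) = 7.35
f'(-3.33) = 0.83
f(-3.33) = -3.93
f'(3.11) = 0.94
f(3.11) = 5.13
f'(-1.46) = -0.79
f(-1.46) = -3.27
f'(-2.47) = 0.54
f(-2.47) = -3.32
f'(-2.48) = 0.54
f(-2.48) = -3.33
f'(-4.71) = 0.99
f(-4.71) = -5.20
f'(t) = (6.24*t - 0.04)*(-3.56*t^3 - 2.51*t^2 - 8.97*t + 3.81)/(-3.12*t^2 + 0.04*t - 0.22)^2 + (-10.68*t^2 - 5.02*t - 8.97)/(-3.12*t^2 + 0.04*t - 0.22)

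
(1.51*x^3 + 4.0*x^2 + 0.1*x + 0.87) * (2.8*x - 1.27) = 4.228*x^4 + 9.2823*x^3 - 4.8*x^2 + 2.309*x - 1.1049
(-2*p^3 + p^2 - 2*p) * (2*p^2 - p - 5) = -4*p^5 + 4*p^4 + 5*p^3 - 3*p^2 + 10*p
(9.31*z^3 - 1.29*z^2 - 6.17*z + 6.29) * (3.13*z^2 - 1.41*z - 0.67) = 29.1403*z^5 - 17.1648*z^4 - 23.7309*z^3 + 29.2517*z^2 - 4.735*z - 4.2143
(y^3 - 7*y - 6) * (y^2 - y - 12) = y^5 - y^4 - 19*y^3 + y^2 + 90*y + 72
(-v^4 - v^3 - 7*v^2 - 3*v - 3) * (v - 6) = -v^5 + 5*v^4 - v^3 + 39*v^2 + 15*v + 18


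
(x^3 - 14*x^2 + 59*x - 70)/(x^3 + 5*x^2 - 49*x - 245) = (x^2 - 7*x + 10)/(x^2 + 12*x + 35)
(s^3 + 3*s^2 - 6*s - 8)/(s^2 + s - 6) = (s^2 + 5*s + 4)/(s + 3)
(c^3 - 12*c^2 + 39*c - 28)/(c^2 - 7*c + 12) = (c^2 - 8*c + 7)/(c - 3)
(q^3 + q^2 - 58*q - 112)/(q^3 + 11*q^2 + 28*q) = (q^2 - 6*q - 16)/(q*(q + 4))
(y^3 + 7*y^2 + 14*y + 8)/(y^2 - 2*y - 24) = (y^2 + 3*y + 2)/(y - 6)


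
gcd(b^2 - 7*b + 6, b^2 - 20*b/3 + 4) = b - 6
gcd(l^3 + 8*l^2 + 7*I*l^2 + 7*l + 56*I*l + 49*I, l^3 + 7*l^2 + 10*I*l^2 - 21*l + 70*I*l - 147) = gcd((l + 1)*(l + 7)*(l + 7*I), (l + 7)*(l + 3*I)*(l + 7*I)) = l^2 + l*(7 + 7*I) + 49*I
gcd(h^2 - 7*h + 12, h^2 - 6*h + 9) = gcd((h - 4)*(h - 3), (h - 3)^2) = h - 3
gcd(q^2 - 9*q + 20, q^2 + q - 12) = 1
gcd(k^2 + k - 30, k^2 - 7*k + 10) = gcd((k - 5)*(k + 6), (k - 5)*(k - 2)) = k - 5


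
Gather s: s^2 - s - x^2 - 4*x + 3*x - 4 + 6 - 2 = s^2 - s - x^2 - x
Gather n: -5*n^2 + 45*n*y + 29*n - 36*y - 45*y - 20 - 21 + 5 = -5*n^2 + n*(45*y + 29) - 81*y - 36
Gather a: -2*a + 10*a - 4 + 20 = 8*a + 16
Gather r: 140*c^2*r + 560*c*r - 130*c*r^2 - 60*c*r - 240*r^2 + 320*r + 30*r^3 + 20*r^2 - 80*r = 30*r^3 + r^2*(-130*c - 220) + r*(140*c^2 + 500*c + 240)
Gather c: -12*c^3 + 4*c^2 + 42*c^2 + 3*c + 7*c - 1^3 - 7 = -12*c^3 + 46*c^2 + 10*c - 8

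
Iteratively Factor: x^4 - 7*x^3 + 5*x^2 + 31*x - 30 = (x - 3)*(x^3 - 4*x^2 - 7*x + 10) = (x - 3)*(x - 1)*(x^2 - 3*x - 10) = (x - 5)*(x - 3)*(x - 1)*(x + 2)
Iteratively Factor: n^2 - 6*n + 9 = (n - 3)*(n - 3)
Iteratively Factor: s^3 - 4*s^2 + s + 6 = (s + 1)*(s^2 - 5*s + 6) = (s - 2)*(s + 1)*(s - 3)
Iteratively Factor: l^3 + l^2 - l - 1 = (l - 1)*(l^2 + 2*l + 1) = (l - 1)*(l + 1)*(l + 1)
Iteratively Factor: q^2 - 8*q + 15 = (q - 3)*(q - 5)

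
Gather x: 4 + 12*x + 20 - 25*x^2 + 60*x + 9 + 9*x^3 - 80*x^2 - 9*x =9*x^3 - 105*x^2 + 63*x + 33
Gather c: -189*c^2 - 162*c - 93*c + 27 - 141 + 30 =-189*c^2 - 255*c - 84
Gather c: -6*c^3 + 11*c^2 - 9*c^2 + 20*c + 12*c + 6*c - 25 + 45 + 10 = -6*c^3 + 2*c^2 + 38*c + 30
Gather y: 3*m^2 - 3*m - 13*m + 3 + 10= 3*m^2 - 16*m + 13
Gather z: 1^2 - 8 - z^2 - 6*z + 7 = -z^2 - 6*z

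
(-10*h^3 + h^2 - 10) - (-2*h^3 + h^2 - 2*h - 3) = -8*h^3 + 2*h - 7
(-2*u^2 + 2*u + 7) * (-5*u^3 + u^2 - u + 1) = 10*u^5 - 12*u^4 - 31*u^3 + 3*u^2 - 5*u + 7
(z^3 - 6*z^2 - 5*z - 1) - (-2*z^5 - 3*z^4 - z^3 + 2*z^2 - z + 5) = 2*z^5 + 3*z^4 + 2*z^3 - 8*z^2 - 4*z - 6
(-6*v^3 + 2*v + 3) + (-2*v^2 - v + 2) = -6*v^3 - 2*v^2 + v + 5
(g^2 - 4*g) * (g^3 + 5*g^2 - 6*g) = g^5 + g^4 - 26*g^3 + 24*g^2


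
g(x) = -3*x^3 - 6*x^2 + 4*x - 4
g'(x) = -9*x^2 - 12*x + 4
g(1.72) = -30.14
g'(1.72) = -43.27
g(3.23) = -154.77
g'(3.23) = -128.66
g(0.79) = -6.06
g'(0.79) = -11.10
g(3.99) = -274.12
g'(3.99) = -187.16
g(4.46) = -371.66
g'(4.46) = -228.54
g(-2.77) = 2.64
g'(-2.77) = -31.82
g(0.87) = -7.04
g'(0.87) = -13.25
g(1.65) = -27.21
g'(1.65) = -40.30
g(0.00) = -4.00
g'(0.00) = 4.00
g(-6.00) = 404.00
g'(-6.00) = -248.00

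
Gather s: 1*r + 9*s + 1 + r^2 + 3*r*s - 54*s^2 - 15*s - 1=r^2 + r - 54*s^2 + s*(3*r - 6)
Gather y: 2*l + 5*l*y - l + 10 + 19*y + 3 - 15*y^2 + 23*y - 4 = l - 15*y^2 + y*(5*l + 42) + 9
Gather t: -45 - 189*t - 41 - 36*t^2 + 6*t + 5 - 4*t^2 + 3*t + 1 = -40*t^2 - 180*t - 80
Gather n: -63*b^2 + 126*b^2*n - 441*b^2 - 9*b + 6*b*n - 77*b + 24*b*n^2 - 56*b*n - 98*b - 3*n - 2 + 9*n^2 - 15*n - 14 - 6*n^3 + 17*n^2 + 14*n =-504*b^2 - 184*b - 6*n^3 + n^2*(24*b + 26) + n*(126*b^2 - 50*b - 4) - 16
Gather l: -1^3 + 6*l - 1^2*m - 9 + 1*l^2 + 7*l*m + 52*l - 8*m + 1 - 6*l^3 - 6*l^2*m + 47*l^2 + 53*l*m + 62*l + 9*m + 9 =-6*l^3 + l^2*(48 - 6*m) + l*(60*m + 120)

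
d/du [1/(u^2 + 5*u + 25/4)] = 16*(-2*u - 5)/(4*u^2 + 20*u + 25)^2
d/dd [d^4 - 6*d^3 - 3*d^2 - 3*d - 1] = 4*d^3 - 18*d^2 - 6*d - 3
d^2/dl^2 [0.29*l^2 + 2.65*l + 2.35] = 0.580000000000000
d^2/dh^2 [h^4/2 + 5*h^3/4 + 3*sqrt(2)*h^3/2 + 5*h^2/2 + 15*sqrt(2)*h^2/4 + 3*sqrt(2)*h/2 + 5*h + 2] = 6*h^2 + 15*h/2 + 9*sqrt(2)*h + 5 + 15*sqrt(2)/2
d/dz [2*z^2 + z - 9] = 4*z + 1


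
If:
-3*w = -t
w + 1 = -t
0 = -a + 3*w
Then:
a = -3/4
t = -3/4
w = -1/4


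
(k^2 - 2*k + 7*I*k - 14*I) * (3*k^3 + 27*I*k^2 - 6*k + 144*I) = 3*k^5 - 6*k^4 + 48*I*k^4 - 195*k^3 - 96*I*k^3 + 390*k^2 + 102*I*k^2 - 1008*k - 204*I*k + 2016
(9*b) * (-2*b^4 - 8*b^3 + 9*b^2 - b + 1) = -18*b^5 - 72*b^4 + 81*b^3 - 9*b^2 + 9*b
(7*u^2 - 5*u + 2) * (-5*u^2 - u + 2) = -35*u^4 + 18*u^3 + 9*u^2 - 12*u + 4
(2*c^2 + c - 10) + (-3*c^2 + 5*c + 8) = -c^2 + 6*c - 2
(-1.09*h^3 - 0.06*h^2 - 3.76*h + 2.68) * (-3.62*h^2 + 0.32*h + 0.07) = 3.9458*h^5 - 0.1316*h^4 + 13.5157*h^3 - 10.909*h^2 + 0.5944*h + 0.1876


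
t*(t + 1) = t^2 + t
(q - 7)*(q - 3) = q^2 - 10*q + 21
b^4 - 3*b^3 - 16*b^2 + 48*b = b*(b - 4)*(b - 3)*(b + 4)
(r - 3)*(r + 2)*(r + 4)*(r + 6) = r^4 + 9*r^3 + 8*r^2 - 84*r - 144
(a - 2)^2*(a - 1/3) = a^3 - 13*a^2/3 + 16*a/3 - 4/3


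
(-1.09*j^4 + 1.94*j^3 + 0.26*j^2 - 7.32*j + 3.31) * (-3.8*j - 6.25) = 4.142*j^5 - 0.559499999999999*j^4 - 13.113*j^3 + 26.191*j^2 + 33.172*j - 20.6875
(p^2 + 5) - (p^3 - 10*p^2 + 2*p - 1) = -p^3 + 11*p^2 - 2*p + 6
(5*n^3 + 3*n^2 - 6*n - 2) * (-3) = -15*n^3 - 9*n^2 + 18*n + 6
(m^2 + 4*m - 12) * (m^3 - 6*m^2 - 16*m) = m^5 - 2*m^4 - 52*m^3 + 8*m^2 + 192*m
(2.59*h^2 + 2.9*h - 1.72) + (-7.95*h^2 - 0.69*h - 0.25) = -5.36*h^2 + 2.21*h - 1.97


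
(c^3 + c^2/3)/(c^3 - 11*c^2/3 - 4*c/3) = c/(c - 4)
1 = 1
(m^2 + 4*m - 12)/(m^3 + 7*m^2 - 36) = 1/(m + 3)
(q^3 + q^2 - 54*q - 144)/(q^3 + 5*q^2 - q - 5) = (q^3 + q^2 - 54*q - 144)/(q^3 + 5*q^2 - q - 5)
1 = 1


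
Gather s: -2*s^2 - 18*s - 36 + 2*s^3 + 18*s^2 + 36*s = 2*s^3 + 16*s^2 + 18*s - 36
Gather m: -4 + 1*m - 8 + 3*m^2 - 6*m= 3*m^2 - 5*m - 12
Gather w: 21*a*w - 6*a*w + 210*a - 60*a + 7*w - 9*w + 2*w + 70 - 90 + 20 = 15*a*w + 150*a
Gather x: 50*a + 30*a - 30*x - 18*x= 80*a - 48*x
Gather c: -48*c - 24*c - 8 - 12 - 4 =-72*c - 24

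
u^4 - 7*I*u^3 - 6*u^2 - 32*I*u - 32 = (u - 4*I)^2*(u - I)*(u + 2*I)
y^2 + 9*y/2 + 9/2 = (y + 3/2)*(y + 3)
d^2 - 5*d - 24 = (d - 8)*(d + 3)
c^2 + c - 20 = (c - 4)*(c + 5)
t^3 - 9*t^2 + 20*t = t*(t - 5)*(t - 4)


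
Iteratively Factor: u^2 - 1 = (u - 1)*(u + 1)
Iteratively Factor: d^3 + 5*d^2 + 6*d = (d)*(d^2 + 5*d + 6) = d*(d + 3)*(d + 2)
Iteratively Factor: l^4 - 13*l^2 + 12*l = (l - 3)*(l^3 + 3*l^2 - 4*l) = l*(l - 3)*(l^2 + 3*l - 4) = l*(l - 3)*(l + 4)*(l - 1)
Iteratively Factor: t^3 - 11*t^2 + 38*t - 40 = (t - 4)*(t^2 - 7*t + 10) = (t - 5)*(t - 4)*(t - 2)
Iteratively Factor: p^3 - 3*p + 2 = (p + 2)*(p^2 - 2*p + 1) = (p - 1)*(p + 2)*(p - 1)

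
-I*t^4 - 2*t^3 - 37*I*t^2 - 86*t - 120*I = (t - 5*I)*(t - 4*I)*(t + 6*I)*(-I*t + 1)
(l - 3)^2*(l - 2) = l^3 - 8*l^2 + 21*l - 18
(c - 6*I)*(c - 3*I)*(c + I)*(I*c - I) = I*c^4 + 8*c^3 - I*c^3 - 8*c^2 - 9*I*c^2 + 18*c + 9*I*c - 18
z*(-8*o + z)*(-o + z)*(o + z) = 8*o^3*z - o^2*z^2 - 8*o*z^3 + z^4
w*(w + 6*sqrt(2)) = w^2 + 6*sqrt(2)*w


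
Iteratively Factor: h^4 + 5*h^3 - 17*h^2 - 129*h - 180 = (h + 3)*(h^3 + 2*h^2 - 23*h - 60) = (h - 5)*(h + 3)*(h^2 + 7*h + 12) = (h - 5)*(h + 3)*(h + 4)*(h + 3)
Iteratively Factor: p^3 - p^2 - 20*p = (p - 5)*(p^2 + 4*p) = p*(p - 5)*(p + 4)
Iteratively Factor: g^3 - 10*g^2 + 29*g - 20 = (g - 1)*(g^2 - 9*g + 20) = (g - 4)*(g - 1)*(g - 5)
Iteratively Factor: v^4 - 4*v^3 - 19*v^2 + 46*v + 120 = (v - 5)*(v^3 + v^2 - 14*v - 24) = (v - 5)*(v + 3)*(v^2 - 2*v - 8) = (v - 5)*(v + 2)*(v + 3)*(v - 4)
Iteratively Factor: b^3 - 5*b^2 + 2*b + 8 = (b + 1)*(b^2 - 6*b + 8) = (b - 4)*(b + 1)*(b - 2)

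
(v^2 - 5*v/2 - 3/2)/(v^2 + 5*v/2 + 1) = (v - 3)/(v + 2)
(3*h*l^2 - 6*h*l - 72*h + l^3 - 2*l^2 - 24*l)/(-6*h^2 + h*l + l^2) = (-l^2 + 2*l + 24)/(2*h - l)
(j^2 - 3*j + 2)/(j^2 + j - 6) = (j - 1)/(j + 3)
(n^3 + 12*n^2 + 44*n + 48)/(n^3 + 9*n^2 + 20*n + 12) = (n + 4)/(n + 1)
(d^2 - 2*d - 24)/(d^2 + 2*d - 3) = (d^2 - 2*d - 24)/(d^2 + 2*d - 3)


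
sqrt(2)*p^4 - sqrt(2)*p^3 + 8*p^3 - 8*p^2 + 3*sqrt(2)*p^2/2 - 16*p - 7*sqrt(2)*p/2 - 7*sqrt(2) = (p - 2)*(p + sqrt(2)/2)*(p + 7*sqrt(2)/2)*(sqrt(2)*p + sqrt(2))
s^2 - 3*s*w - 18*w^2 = (s - 6*w)*(s + 3*w)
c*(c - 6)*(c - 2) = c^3 - 8*c^2 + 12*c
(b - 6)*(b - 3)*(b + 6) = b^3 - 3*b^2 - 36*b + 108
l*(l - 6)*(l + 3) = l^3 - 3*l^2 - 18*l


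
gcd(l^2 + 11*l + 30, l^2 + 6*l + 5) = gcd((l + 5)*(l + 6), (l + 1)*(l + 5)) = l + 5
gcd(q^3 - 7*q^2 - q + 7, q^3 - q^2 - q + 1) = q^2 - 1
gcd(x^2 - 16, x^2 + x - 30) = 1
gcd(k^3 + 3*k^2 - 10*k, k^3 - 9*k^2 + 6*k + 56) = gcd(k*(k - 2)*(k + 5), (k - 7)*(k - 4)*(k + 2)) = 1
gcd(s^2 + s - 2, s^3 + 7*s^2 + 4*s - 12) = s^2 + s - 2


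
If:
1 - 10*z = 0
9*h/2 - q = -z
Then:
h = 2*q/9 - 1/45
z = 1/10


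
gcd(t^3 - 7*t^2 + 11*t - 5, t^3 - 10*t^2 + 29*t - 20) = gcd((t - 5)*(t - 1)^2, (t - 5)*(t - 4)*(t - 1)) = t^2 - 6*t + 5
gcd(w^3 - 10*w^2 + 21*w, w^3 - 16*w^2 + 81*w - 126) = w^2 - 10*w + 21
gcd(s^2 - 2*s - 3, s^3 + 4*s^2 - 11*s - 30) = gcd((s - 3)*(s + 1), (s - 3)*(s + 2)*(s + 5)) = s - 3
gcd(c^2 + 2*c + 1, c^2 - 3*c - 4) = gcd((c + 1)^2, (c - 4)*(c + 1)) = c + 1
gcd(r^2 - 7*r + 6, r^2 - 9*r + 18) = r - 6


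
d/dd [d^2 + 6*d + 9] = 2*d + 6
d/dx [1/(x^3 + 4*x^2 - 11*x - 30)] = (-3*x^2 - 8*x + 11)/(x^3 + 4*x^2 - 11*x - 30)^2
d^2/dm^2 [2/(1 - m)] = -4/(m - 1)^3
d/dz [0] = 0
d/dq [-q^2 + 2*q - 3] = 2 - 2*q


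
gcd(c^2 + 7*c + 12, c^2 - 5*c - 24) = c + 3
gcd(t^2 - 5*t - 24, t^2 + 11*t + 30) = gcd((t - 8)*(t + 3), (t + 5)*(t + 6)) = 1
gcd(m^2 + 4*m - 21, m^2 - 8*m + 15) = m - 3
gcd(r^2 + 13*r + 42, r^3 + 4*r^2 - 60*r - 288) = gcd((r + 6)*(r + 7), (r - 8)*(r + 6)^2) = r + 6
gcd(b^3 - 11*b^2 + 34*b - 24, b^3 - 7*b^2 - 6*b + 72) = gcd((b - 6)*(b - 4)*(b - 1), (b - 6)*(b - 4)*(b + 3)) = b^2 - 10*b + 24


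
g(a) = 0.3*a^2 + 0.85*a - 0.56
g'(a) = 0.6*a + 0.85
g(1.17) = 0.85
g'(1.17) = 1.55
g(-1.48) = -1.16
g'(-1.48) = -0.04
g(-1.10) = -1.13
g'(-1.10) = 0.19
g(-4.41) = 1.53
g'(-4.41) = -1.80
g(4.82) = 10.51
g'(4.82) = 3.74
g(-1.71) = -1.14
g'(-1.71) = -0.18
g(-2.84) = -0.55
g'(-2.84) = -0.85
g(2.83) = 4.25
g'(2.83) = 2.55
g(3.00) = 4.69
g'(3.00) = 2.65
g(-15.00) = 54.19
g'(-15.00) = -8.15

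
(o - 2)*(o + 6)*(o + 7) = o^3 + 11*o^2 + 16*o - 84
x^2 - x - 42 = (x - 7)*(x + 6)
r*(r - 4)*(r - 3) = r^3 - 7*r^2 + 12*r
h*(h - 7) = h^2 - 7*h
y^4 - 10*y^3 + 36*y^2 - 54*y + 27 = (y - 3)^3*(y - 1)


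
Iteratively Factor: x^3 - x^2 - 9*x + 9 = (x - 1)*(x^2 - 9) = (x - 1)*(x + 3)*(x - 3)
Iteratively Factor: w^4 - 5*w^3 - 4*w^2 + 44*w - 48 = (w - 2)*(w^3 - 3*w^2 - 10*w + 24) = (w - 2)^2*(w^2 - w - 12) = (w - 4)*(w - 2)^2*(w + 3)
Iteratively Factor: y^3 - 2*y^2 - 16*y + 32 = (y - 4)*(y^2 + 2*y - 8) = (y - 4)*(y + 4)*(y - 2)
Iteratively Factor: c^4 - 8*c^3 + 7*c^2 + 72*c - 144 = (c - 4)*(c^3 - 4*c^2 - 9*c + 36) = (c - 4)^2*(c^2 - 9) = (c - 4)^2*(c + 3)*(c - 3)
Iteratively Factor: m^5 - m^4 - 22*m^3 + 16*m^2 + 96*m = (m - 4)*(m^4 + 3*m^3 - 10*m^2 - 24*m) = (m - 4)*(m + 4)*(m^3 - m^2 - 6*m) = m*(m - 4)*(m + 4)*(m^2 - m - 6) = m*(m - 4)*(m + 2)*(m + 4)*(m - 3)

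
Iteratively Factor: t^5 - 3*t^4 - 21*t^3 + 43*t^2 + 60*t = (t - 3)*(t^4 - 21*t^2 - 20*t) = t*(t - 3)*(t^3 - 21*t - 20) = t*(t - 5)*(t - 3)*(t^2 + 5*t + 4) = t*(t - 5)*(t - 3)*(t + 4)*(t + 1)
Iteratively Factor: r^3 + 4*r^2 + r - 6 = (r - 1)*(r^2 + 5*r + 6) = (r - 1)*(r + 2)*(r + 3)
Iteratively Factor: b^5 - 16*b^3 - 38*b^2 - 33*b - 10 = (b + 2)*(b^4 - 2*b^3 - 12*b^2 - 14*b - 5) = (b + 1)*(b + 2)*(b^3 - 3*b^2 - 9*b - 5) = (b - 5)*(b + 1)*(b + 2)*(b^2 + 2*b + 1) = (b - 5)*(b + 1)^2*(b + 2)*(b + 1)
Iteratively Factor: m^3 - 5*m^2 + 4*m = (m)*(m^2 - 5*m + 4) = m*(m - 1)*(m - 4)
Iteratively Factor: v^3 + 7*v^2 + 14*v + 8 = (v + 2)*(v^2 + 5*v + 4) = (v + 2)*(v + 4)*(v + 1)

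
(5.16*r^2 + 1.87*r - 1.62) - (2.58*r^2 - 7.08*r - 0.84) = 2.58*r^2 + 8.95*r - 0.78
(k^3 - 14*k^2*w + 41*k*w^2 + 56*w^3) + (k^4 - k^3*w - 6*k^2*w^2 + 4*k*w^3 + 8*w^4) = k^4 - k^3*w + k^3 - 6*k^2*w^2 - 14*k^2*w + 4*k*w^3 + 41*k*w^2 + 8*w^4 + 56*w^3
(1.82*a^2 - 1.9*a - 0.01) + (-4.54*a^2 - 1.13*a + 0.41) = -2.72*a^2 - 3.03*a + 0.4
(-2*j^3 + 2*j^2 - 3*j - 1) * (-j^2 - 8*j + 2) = 2*j^5 + 14*j^4 - 17*j^3 + 29*j^2 + 2*j - 2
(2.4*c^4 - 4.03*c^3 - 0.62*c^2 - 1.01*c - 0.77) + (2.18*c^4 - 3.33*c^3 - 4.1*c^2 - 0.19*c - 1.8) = 4.58*c^4 - 7.36*c^3 - 4.72*c^2 - 1.2*c - 2.57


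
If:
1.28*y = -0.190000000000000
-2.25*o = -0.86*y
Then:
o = -0.06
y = -0.15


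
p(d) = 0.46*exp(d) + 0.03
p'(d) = 0.46*exp(d)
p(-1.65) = 0.12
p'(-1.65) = 0.09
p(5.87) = 162.98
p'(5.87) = 162.95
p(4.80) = 55.92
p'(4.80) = 55.89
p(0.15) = 0.56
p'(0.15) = 0.53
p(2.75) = 7.23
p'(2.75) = 7.20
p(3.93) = 23.45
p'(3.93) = 23.42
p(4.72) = 51.63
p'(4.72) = 51.60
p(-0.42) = 0.33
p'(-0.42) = 0.30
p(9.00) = 3727.45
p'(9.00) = 3727.42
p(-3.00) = 0.05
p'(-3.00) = 0.02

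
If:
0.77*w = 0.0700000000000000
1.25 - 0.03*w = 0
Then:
No Solution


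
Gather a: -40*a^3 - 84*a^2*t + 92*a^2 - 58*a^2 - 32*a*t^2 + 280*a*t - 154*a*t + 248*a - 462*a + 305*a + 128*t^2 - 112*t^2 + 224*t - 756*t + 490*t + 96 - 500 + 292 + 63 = -40*a^3 + a^2*(34 - 84*t) + a*(-32*t^2 + 126*t + 91) + 16*t^2 - 42*t - 49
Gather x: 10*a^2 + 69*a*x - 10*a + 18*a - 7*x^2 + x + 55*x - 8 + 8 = 10*a^2 + 8*a - 7*x^2 + x*(69*a + 56)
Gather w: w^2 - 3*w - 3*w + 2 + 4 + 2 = w^2 - 6*w + 8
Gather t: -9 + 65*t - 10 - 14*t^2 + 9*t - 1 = -14*t^2 + 74*t - 20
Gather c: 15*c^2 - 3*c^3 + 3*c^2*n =-3*c^3 + c^2*(3*n + 15)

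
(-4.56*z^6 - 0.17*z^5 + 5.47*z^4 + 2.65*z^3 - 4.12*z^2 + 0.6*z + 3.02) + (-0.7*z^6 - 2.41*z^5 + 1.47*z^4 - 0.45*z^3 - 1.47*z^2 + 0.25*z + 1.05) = -5.26*z^6 - 2.58*z^5 + 6.94*z^4 + 2.2*z^3 - 5.59*z^2 + 0.85*z + 4.07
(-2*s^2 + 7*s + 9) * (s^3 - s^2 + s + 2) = -2*s^5 + 9*s^4 - 6*s^2 + 23*s + 18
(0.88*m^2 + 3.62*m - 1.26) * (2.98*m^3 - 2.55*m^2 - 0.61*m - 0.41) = 2.6224*m^5 + 8.5436*m^4 - 13.5226*m^3 + 0.643999999999999*m^2 - 0.7156*m + 0.5166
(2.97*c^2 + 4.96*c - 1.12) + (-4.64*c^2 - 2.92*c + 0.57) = -1.67*c^2 + 2.04*c - 0.55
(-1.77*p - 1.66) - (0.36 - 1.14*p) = -0.63*p - 2.02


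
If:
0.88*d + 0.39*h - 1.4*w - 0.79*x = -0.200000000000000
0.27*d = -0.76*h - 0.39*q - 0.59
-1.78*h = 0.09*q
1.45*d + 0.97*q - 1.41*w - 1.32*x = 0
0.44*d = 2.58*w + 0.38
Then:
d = -3.41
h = -0.05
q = 0.94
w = -0.73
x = -2.28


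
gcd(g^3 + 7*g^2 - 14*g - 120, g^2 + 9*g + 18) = g + 6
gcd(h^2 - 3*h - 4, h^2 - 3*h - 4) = h^2 - 3*h - 4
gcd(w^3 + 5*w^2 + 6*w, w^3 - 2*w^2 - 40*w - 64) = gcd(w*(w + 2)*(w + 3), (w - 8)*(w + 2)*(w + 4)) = w + 2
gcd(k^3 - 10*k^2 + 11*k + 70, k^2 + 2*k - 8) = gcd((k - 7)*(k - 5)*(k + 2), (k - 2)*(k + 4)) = 1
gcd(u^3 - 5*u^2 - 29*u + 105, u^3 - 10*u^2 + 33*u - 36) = u - 3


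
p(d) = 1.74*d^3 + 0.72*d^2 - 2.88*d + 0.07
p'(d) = 5.22*d^2 + 1.44*d - 2.88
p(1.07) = -0.06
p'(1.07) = 4.64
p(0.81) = -0.87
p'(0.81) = 1.71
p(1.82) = 7.70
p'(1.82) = 17.03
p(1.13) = 0.25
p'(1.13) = 5.41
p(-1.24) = 1.43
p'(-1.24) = 3.36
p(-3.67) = -65.67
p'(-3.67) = 62.14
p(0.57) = -1.02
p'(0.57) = -0.36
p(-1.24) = 1.43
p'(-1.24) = 3.36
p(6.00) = 384.55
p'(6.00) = 193.68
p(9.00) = 1300.93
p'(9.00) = 432.90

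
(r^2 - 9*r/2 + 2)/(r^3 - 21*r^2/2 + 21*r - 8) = (r - 4)/(r^2 - 10*r + 16)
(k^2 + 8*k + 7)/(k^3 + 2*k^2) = (k^2 + 8*k + 7)/(k^2*(k + 2))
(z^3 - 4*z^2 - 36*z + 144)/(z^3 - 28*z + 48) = (z - 6)/(z - 2)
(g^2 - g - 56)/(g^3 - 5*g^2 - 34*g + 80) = (g + 7)/(g^2 + 3*g - 10)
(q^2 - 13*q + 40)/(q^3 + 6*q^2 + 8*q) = (q^2 - 13*q + 40)/(q*(q^2 + 6*q + 8))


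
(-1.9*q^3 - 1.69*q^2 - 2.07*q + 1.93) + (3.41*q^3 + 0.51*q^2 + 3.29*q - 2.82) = 1.51*q^3 - 1.18*q^2 + 1.22*q - 0.89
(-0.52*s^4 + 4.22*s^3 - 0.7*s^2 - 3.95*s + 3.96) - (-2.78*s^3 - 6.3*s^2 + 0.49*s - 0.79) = -0.52*s^4 + 7.0*s^3 + 5.6*s^2 - 4.44*s + 4.75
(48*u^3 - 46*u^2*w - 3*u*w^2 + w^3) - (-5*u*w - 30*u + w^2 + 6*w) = 48*u^3 - 46*u^2*w - 3*u*w^2 + 5*u*w + 30*u + w^3 - w^2 - 6*w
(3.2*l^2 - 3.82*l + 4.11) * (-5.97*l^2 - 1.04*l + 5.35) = -19.104*l^4 + 19.4774*l^3 - 3.4439*l^2 - 24.7114*l + 21.9885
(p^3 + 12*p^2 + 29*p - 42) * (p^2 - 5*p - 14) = p^5 + 7*p^4 - 45*p^3 - 355*p^2 - 196*p + 588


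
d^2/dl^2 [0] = 0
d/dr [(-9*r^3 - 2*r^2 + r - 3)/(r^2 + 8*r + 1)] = (-9*r^4 - 144*r^3 - 44*r^2 + 2*r + 25)/(r^4 + 16*r^3 + 66*r^2 + 16*r + 1)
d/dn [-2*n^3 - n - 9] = -6*n^2 - 1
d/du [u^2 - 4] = 2*u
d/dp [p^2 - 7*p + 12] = 2*p - 7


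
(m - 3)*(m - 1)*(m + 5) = m^3 + m^2 - 17*m + 15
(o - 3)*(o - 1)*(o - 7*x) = o^3 - 7*o^2*x - 4*o^2 + 28*o*x + 3*o - 21*x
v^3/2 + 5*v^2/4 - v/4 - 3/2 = (v/2 + 1)*(v - 1)*(v + 3/2)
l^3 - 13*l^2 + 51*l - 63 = (l - 7)*(l - 3)^2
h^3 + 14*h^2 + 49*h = h*(h + 7)^2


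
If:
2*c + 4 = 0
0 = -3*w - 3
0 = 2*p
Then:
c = -2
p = 0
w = -1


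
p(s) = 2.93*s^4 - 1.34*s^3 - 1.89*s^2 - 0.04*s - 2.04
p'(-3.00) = -341.32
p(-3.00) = 254.58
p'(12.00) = 19627.88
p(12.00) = 58166.28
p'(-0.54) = -1.02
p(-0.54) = -2.11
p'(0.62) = -1.14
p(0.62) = -2.68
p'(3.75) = 547.30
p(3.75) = 479.99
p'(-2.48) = -194.16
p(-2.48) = 117.71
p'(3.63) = 493.86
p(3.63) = 417.55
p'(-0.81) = -5.84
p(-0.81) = -1.27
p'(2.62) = 173.24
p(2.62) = 98.84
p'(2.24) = 103.05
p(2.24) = 47.09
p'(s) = 11.72*s^3 - 4.02*s^2 - 3.78*s - 0.04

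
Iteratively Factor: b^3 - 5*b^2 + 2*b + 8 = (b - 4)*(b^2 - b - 2) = (b - 4)*(b + 1)*(b - 2)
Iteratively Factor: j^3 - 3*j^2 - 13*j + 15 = (j + 3)*(j^2 - 6*j + 5) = (j - 1)*(j + 3)*(j - 5)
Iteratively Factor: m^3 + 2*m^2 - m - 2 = (m + 1)*(m^2 + m - 2) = (m + 1)*(m + 2)*(m - 1)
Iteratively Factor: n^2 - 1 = (n + 1)*(n - 1)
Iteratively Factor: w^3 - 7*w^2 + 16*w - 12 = (w - 2)*(w^2 - 5*w + 6) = (w - 3)*(w - 2)*(w - 2)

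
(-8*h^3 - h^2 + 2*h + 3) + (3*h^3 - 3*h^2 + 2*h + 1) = -5*h^3 - 4*h^2 + 4*h + 4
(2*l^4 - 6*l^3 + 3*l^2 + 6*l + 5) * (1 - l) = -2*l^5 + 8*l^4 - 9*l^3 - 3*l^2 + l + 5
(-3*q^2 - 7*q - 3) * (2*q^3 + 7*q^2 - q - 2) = -6*q^5 - 35*q^4 - 52*q^3 - 8*q^2 + 17*q + 6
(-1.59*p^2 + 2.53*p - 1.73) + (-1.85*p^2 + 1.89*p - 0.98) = -3.44*p^2 + 4.42*p - 2.71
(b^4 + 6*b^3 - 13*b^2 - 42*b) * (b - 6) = b^5 - 49*b^3 + 36*b^2 + 252*b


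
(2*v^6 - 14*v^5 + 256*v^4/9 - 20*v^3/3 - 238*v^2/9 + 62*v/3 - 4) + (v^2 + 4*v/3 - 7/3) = 2*v^6 - 14*v^5 + 256*v^4/9 - 20*v^3/3 - 229*v^2/9 + 22*v - 19/3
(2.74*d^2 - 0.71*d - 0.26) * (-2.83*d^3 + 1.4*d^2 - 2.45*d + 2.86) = -7.7542*d^5 + 5.8453*d^4 - 6.9712*d^3 + 9.2119*d^2 - 1.3936*d - 0.7436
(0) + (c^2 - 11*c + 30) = c^2 - 11*c + 30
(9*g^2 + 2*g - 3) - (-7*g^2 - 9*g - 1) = 16*g^2 + 11*g - 2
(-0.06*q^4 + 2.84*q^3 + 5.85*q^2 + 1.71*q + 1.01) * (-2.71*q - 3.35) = 0.1626*q^5 - 7.4954*q^4 - 25.3675*q^3 - 24.2316*q^2 - 8.4656*q - 3.3835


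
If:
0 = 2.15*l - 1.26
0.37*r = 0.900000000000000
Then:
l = 0.59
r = 2.43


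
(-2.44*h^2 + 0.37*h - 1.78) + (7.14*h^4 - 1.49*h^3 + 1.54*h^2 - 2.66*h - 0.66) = 7.14*h^4 - 1.49*h^3 - 0.9*h^2 - 2.29*h - 2.44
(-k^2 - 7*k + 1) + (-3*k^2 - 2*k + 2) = -4*k^2 - 9*k + 3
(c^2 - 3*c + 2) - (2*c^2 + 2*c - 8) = -c^2 - 5*c + 10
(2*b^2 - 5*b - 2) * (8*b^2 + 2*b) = 16*b^4 - 36*b^3 - 26*b^2 - 4*b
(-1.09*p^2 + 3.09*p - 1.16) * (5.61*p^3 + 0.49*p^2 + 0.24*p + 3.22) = -6.1149*p^5 + 16.8008*p^4 - 5.2551*p^3 - 3.3366*p^2 + 9.6714*p - 3.7352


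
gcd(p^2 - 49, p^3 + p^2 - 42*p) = p + 7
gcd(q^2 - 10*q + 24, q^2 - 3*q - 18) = q - 6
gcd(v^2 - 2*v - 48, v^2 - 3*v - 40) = v - 8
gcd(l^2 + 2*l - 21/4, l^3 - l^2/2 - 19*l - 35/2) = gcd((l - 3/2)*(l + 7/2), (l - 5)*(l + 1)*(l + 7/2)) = l + 7/2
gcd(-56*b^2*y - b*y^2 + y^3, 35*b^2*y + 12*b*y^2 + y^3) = 7*b*y + y^2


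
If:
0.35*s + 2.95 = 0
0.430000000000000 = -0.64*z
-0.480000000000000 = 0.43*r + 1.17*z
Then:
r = 0.71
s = -8.43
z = -0.67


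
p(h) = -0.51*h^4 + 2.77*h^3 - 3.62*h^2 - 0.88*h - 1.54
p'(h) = -2.04*h^3 + 8.31*h^2 - 7.24*h - 0.88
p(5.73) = -154.09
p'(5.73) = -153.31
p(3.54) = -7.23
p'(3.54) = -12.87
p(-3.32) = -201.85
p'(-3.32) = 189.41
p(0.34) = -2.16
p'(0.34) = -2.46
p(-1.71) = -28.83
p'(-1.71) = 46.00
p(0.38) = -2.26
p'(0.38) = -2.54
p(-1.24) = -12.50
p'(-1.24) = 24.76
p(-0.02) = -1.52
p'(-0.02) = -0.73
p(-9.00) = -5652.28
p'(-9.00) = 2224.55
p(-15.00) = -35970.34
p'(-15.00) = 8862.47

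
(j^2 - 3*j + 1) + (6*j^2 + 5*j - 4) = 7*j^2 + 2*j - 3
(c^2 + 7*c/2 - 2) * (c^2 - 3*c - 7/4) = c^4 + c^3/2 - 57*c^2/4 - c/8 + 7/2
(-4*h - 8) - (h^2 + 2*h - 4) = -h^2 - 6*h - 4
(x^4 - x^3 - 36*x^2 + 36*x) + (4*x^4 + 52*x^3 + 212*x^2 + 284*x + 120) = 5*x^4 + 51*x^3 + 176*x^2 + 320*x + 120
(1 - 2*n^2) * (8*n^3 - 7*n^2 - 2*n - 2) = -16*n^5 + 14*n^4 + 12*n^3 - 3*n^2 - 2*n - 2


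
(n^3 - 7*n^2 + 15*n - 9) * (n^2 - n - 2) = n^5 - 8*n^4 + 20*n^3 - 10*n^2 - 21*n + 18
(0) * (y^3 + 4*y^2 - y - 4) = 0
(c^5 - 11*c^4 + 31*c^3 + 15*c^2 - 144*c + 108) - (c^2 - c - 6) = c^5 - 11*c^4 + 31*c^3 + 14*c^2 - 143*c + 114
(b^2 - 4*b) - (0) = b^2 - 4*b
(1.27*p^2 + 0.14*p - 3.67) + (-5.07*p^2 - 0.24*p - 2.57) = -3.8*p^2 - 0.1*p - 6.24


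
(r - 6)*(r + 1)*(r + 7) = r^3 + 2*r^2 - 41*r - 42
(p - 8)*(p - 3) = p^2 - 11*p + 24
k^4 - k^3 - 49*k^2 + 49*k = k*(k - 7)*(k - 1)*(k + 7)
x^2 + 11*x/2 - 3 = (x - 1/2)*(x + 6)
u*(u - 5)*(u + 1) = u^3 - 4*u^2 - 5*u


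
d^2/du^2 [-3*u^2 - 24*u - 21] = -6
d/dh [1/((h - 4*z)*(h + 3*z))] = (-2*h + z)/(h^4 - 2*h^3*z - 23*h^2*z^2 + 24*h*z^3 + 144*z^4)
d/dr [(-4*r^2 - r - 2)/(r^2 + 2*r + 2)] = (-7*r^2 - 12*r + 2)/(r^4 + 4*r^3 + 8*r^2 + 8*r + 4)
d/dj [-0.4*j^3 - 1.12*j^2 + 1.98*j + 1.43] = -1.2*j^2 - 2.24*j + 1.98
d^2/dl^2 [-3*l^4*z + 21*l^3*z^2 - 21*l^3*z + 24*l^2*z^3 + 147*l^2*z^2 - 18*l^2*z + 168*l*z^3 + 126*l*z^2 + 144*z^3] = 6*z*(-6*l^2 + 21*l*z - 21*l + 8*z^2 + 49*z - 6)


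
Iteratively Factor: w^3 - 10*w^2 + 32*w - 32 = (w - 2)*(w^2 - 8*w + 16) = (w - 4)*(w - 2)*(w - 4)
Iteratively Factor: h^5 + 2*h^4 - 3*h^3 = (h + 3)*(h^4 - h^3) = h*(h + 3)*(h^3 - h^2) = h^2*(h + 3)*(h^2 - h) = h^2*(h - 1)*(h + 3)*(h)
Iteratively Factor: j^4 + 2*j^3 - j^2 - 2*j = (j)*(j^3 + 2*j^2 - j - 2) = j*(j + 1)*(j^2 + j - 2) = j*(j + 1)*(j + 2)*(j - 1)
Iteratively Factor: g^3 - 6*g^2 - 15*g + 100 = (g + 4)*(g^2 - 10*g + 25) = (g - 5)*(g + 4)*(g - 5)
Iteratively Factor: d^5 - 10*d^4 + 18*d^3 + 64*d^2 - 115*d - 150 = (d - 5)*(d^4 - 5*d^3 - 7*d^2 + 29*d + 30) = (d - 5)*(d + 2)*(d^3 - 7*d^2 + 7*d + 15) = (d - 5)^2*(d + 2)*(d^2 - 2*d - 3) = (d - 5)^2*(d + 1)*(d + 2)*(d - 3)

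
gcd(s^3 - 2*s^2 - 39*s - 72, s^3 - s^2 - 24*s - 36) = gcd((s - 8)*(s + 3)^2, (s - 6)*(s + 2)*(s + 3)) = s + 3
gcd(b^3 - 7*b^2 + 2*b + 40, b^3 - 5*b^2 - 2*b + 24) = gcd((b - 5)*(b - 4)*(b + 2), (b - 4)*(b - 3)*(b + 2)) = b^2 - 2*b - 8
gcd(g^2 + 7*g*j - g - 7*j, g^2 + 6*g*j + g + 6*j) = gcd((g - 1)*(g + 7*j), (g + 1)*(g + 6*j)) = 1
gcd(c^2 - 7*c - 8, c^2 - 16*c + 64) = c - 8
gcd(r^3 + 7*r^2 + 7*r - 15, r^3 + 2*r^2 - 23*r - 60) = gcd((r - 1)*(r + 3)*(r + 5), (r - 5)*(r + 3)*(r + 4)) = r + 3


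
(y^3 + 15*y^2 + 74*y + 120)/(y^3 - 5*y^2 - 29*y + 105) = (y^2 + 10*y + 24)/(y^2 - 10*y + 21)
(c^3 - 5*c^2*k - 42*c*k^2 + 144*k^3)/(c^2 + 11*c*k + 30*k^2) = (c^2 - 11*c*k + 24*k^2)/(c + 5*k)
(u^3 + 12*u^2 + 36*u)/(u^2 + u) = (u^2 + 12*u + 36)/(u + 1)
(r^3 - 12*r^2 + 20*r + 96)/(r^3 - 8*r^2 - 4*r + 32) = (r - 6)/(r - 2)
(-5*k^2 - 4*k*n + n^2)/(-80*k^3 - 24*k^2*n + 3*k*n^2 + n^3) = (k + n)/(16*k^2 + 8*k*n + n^2)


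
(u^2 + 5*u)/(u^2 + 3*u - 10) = u/(u - 2)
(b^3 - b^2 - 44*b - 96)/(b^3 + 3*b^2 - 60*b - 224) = (b + 3)/(b + 7)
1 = 1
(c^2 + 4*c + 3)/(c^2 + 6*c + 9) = (c + 1)/(c + 3)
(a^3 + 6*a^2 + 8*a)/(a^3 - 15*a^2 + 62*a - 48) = a*(a^2 + 6*a + 8)/(a^3 - 15*a^2 + 62*a - 48)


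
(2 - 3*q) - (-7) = 9 - 3*q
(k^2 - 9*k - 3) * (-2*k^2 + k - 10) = -2*k^4 + 19*k^3 - 13*k^2 + 87*k + 30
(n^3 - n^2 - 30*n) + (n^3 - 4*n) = 2*n^3 - n^2 - 34*n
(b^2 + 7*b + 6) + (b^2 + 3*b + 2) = 2*b^2 + 10*b + 8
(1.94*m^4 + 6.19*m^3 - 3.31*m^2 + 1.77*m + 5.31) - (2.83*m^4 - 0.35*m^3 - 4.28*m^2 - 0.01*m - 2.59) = -0.89*m^4 + 6.54*m^3 + 0.97*m^2 + 1.78*m + 7.9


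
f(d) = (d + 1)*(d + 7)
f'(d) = 2*d + 8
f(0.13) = 8.06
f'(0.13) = 8.26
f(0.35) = 9.92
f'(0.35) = 8.70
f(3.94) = 54.04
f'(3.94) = 15.88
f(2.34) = 31.20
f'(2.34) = 12.68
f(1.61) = 22.47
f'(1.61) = 11.22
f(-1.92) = -4.67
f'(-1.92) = 4.16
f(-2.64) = -7.15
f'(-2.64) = 2.72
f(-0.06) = 6.52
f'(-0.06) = 7.88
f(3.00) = 40.00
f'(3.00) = 14.00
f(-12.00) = 55.00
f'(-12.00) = -16.00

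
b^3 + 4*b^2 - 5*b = b*(b - 1)*(b + 5)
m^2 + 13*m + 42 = (m + 6)*(m + 7)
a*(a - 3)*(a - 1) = a^3 - 4*a^2 + 3*a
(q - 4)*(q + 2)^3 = q^4 + 2*q^3 - 12*q^2 - 40*q - 32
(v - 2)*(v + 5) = v^2 + 3*v - 10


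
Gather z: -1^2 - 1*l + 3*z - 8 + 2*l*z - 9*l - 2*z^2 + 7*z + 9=-10*l - 2*z^2 + z*(2*l + 10)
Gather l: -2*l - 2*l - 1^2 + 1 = -4*l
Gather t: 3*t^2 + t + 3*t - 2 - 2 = 3*t^2 + 4*t - 4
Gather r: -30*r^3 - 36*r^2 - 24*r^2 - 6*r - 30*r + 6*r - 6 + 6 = -30*r^3 - 60*r^2 - 30*r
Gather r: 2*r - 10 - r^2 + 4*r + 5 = -r^2 + 6*r - 5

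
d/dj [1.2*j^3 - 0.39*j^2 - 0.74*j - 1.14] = 3.6*j^2 - 0.78*j - 0.74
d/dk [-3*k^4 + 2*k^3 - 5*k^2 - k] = -12*k^3 + 6*k^2 - 10*k - 1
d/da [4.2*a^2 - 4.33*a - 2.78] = 8.4*a - 4.33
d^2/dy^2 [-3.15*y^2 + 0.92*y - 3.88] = -6.30000000000000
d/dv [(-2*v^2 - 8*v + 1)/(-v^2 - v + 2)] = 3*(-2*v^2 - 2*v - 5)/(v^4 + 2*v^3 - 3*v^2 - 4*v + 4)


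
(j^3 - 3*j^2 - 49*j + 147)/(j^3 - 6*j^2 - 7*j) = (j^2 + 4*j - 21)/(j*(j + 1))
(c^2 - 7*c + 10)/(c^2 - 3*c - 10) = (c - 2)/(c + 2)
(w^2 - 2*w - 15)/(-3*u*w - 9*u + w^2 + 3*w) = (5 - w)/(3*u - w)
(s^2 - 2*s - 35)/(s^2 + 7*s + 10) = (s - 7)/(s + 2)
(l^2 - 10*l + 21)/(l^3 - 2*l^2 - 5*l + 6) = (l - 7)/(l^2 + l - 2)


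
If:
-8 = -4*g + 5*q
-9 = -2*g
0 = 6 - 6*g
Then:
No Solution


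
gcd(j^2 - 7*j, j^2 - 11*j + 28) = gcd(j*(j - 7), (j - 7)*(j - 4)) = j - 7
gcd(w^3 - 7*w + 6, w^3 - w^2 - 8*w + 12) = w^2 + w - 6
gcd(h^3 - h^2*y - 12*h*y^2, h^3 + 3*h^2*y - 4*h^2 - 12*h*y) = h^2 + 3*h*y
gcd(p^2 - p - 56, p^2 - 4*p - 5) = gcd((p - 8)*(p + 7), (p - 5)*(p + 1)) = 1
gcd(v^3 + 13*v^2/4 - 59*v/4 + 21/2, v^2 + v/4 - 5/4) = v - 1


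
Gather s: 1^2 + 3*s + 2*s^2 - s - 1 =2*s^2 + 2*s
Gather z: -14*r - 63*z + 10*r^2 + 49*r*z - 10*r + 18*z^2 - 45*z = 10*r^2 - 24*r + 18*z^2 + z*(49*r - 108)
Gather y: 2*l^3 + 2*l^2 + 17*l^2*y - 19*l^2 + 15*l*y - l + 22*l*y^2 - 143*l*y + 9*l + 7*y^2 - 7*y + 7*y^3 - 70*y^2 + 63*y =2*l^3 - 17*l^2 + 8*l + 7*y^3 + y^2*(22*l - 63) + y*(17*l^2 - 128*l + 56)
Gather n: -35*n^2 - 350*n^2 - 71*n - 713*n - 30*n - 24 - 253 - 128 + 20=-385*n^2 - 814*n - 385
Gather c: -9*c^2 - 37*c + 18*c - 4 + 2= -9*c^2 - 19*c - 2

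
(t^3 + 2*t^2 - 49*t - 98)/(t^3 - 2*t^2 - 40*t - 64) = (t^2 - 49)/(t^2 - 4*t - 32)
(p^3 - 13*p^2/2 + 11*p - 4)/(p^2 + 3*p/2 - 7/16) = 8*(2*p^3 - 13*p^2 + 22*p - 8)/(16*p^2 + 24*p - 7)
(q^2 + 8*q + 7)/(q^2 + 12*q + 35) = (q + 1)/(q + 5)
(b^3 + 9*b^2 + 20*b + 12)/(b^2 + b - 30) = (b^2 + 3*b + 2)/(b - 5)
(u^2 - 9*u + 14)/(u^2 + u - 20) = (u^2 - 9*u + 14)/(u^2 + u - 20)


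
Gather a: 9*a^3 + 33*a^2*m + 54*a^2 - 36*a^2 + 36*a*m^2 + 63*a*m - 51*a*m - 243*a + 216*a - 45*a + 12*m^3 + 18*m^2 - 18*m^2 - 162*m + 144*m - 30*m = 9*a^3 + a^2*(33*m + 18) + a*(36*m^2 + 12*m - 72) + 12*m^3 - 48*m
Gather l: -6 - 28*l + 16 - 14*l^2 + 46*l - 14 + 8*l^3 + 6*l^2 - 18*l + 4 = 8*l^3 - 8*l^2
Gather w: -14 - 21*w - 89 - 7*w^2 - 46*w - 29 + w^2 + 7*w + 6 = -6*w^2 - 60*w - 126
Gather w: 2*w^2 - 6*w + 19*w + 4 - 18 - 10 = 2*w^2 + 13*w - 24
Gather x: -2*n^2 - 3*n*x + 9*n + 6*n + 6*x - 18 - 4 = -2*n^2 + 15*n + x*(6 - 3*n) - 22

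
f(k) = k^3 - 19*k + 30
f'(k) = 3*k^2 - 19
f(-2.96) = 60.31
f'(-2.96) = 7.28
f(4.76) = 47.41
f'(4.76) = 48.97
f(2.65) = -1.74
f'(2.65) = 2.07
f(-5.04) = -2.26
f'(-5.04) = 57.20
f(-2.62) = 61.80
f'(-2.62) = 1.59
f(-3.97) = 42.86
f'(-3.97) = 28.28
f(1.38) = 6.41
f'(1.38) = -13.29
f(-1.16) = 50.48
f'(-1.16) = -14.96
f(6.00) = 132.00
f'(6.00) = 89.00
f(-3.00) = 60.00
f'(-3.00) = 8.00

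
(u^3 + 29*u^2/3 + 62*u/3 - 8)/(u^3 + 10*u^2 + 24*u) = (u - 1/3)/u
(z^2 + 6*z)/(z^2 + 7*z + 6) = z/(z + 1)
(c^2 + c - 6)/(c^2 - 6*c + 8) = (c + 3)/(c - 4)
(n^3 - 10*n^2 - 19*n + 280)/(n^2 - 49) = (n^2 - 3*n - 40)/(n + 7)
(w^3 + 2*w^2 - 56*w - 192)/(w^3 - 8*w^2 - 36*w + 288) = (w + 4)/(w - 6)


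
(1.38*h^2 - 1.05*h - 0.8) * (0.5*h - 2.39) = 0.69*h^3 - 3.8232*h^2 + 2.1095*h + 1.912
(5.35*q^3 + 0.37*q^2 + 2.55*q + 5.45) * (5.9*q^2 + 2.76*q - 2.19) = 31.565*q^5 + 16.949*q^4 + 4.3497*q^3 + 38.3827*q^2 + 9.4575*q - 11.9355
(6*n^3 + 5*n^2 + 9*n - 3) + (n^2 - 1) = 6*n^3 + 6*n^2 + 9*n - 4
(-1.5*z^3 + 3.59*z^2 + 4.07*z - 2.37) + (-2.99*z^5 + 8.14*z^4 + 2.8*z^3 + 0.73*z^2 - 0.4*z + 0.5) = -2.99*z^5 + 8.14*z^4 + 1.3*z^3 + 4.32*z^2 + 3.67*z - 1.87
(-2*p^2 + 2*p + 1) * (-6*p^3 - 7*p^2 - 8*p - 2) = 12*p^5 + 2*p^4 - 4*p^3 - 19*p^2 - 12*p - 2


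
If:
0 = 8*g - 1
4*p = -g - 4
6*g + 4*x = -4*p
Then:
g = 1/8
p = -33/32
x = 27/32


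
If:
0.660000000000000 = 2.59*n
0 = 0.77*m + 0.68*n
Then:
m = -0.23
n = 0.25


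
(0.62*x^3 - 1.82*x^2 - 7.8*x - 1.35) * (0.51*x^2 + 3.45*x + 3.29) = 0.3162*x^5 + 1.2108*x^4 - 8.2172*x^3 - 33.5863*x^2 - 30.3195*x - 4.4415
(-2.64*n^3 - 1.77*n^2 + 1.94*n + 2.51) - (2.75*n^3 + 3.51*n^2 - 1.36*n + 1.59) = -5.39*n^3 - 5.28*n^2 + 3.3*n + 0.92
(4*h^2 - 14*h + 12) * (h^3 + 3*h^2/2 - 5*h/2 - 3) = 4*h^5 - 8*h^4 - 19*h^3 + 41*h^2 + 12*h - 36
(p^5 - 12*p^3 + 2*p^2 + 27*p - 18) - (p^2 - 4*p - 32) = p^5 - 12*p^3 + p^2 + 31*p + 14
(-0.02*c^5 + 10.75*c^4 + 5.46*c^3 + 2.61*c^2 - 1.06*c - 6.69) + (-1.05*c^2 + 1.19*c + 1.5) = -0.02*c^5 + 10.75*c^4 + 5.46*c^3 + 1.56*c^2 + 0.13*c - 5.19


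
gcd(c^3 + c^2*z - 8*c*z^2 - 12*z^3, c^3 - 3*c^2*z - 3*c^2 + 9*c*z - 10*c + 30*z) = -c + 3*z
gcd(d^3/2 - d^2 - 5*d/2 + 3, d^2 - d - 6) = d^2 - d - 6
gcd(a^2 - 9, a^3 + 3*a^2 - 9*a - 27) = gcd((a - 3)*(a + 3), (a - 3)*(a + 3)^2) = a^2 - 9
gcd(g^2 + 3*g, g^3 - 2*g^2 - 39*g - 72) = g + 3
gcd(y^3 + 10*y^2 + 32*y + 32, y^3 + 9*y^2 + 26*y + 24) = y^2 + 6*y + 8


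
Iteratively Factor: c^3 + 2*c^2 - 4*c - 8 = (c + 2)*(c^2 - 4) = (c + 2)^2*(c - 2)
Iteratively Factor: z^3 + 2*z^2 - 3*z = (z)*(z^2 + 2*z - 3) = z*(z - 1)*(z + 3)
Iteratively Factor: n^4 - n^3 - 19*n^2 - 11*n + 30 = (n + 3)*(n^3 - 4*n^2 - 7*n + 10) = (n - 5)*(n + 3)*(n^2 + n - 2) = (n - 5)*(n + 2)*(n + 3)*(n - 1)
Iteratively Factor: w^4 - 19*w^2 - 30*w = (w + 3)*(w^3 - 3*w^2 - 10*w) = (w - 5)*(w + 3)*(w^2 + 2*w) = (w - 5)*(w + 2)*(w + 3)*(w)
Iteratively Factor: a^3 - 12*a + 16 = (a + 4)*(a^2 - 4*a + 4) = (a - 2)*(a + 4)*(a - 2)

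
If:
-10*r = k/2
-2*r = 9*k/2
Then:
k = 0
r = 0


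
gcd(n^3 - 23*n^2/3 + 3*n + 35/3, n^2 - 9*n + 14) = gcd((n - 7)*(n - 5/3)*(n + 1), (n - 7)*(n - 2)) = n - 7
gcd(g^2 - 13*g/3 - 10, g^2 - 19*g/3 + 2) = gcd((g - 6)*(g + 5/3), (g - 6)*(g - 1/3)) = g - 6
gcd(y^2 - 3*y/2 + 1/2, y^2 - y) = y - 1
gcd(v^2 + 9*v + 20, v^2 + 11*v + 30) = v + 5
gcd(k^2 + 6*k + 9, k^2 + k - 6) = k + 3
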